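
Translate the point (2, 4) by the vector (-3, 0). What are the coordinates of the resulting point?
(-1, 4)

Translation by (-3, 0):
x' = 2 + -3 = -1
y' = 4 + 0 = 4
Homogeneous matrix: [[1, 0, -3], [0, 1, 0], [0, 0, 1]]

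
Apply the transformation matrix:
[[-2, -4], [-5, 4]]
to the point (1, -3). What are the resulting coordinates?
(10, -17)

Matrix multiplication:
[[-2, -4], [-5, 4]] × [1, -3]ᵀ
= [-2×1 + -4×-3, -5×1 + 4×-3]ᵀ
= [10.0000, -17.0000]ᵀ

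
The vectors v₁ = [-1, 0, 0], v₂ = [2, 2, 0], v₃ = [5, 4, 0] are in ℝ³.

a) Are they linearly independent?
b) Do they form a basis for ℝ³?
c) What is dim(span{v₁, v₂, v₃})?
Not independent, not a basis, dim(span) = 2

Check whether v₃ can be written as a linear combination of v₁ and v₂.
v₃ = (-1)·v₁ + (2)·v₂ = [5, 4, 0], so the three vectors are linearly dependent.
Thus they do not form a basis for ℝ³, and dim(span{v₁, v₂, v₃}) = 2 (spanned by v₁ and v₂).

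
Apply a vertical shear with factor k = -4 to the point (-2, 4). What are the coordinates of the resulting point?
(-2, 12)

Shear matrix for vertical shear with factor k = -4:
[[1, 0], [-4, 1]]
Result: (-2, 4) → (-2, 12)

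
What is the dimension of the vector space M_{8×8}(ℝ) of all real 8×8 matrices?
Dimension = 64

A real 8×8 matrix is determined by its 8·8 = 64 independent entries.
A standard basis is {E_ij : 1 ≤ i ≤ 8, 1 ≤ j ≤ 8}, where E_ij has a 1 in position (i, j) and 0 elsewhere — there are 64 such matrices, and they are linearly independent and span M_{8×8}(ℝ).
Therefore dim(M_{8×8}(ℝ)) = 64.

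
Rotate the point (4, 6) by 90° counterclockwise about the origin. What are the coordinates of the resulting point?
(-6, 4)

Rotation matrix R(θ) = [[cos θ, -sin θ], [sin θ, cos θ]]; for θ = 90°:
R = [[0, -1], [1, 0]]
Result: R × [4, 6]ᵀ = [0·4 + (-1)·6, 1·4 + (0)·6]ᵀ = (-6, 4)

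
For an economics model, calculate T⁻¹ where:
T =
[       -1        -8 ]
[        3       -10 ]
det(T) = 34
T⁻¹ =
[    -5/17      4/17 ]
[    -3/34     -1/34 ]

For a 2×2 matrix T = [[a, b], [c, d]] with det(T) ≠ 0, T⁻¹ = (1/det(T)) * [[d, -b], [-c, a]].
det(T) = (-1)*(-10) - (-8)*(3) = 10 + 24 = 34.
T⁻¹ = (1/34) * [[-10, 8], [-3, -1]].
Dividing each entry by 34 and reducing:
T⁻¹ =
[    -5/17      4/17 ]
[    -3/34     -1/34 ]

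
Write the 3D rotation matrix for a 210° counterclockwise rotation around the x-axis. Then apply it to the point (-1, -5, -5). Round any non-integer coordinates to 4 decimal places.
R = [[1, 0, 0], [0, -√3/2, 1/2], [0, -1/2, -√3/2]]; R·(-1, -5, -5) = (-1.0000, 1.8301, 6.8301)

Rotation matrix for 210° around x-axis:
cos(210°) = -√3/2, sin(210°) = -1/2
R = [[1, 0, 0], [0, -√3/2, 1/2], [0, -1/2, -√3/2]]
Apply to (-1, -5, -5): R·[-1, -5, -5]ᵀ = (-1.0000, 1.8301, 6.8301)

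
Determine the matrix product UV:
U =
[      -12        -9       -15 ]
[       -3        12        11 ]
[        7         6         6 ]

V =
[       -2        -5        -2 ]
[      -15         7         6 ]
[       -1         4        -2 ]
UV =
[      174       -63         0 ]
[     -185       143        56 ]
[     -110        31        10 ]

Matrix multiplication: (UV)[i][j] = sum over k of U[i][k] * V[k][j].
  (UV)[0][0] = (-12)*(-2) + (-9)*(-15) + (-15)*(-1) = 174
  (UV)[0][1] = (-12)*(-5) + (-9)*(7) + (-15)*(4) = -63
  (UV)[0][2] = (-12)*(-2) + (-9)*(6) + (-15)*(-2) = 0
  (UV)[1][0] = (-3)*(-2) + (12)*(-15) + (11)*(-1) = -185
  (UV)[1][1] = (-3)*(-5) + (12)*(7) + (11)*(4) = 143
  (UV)[1][2] = (-3)*(-2) + (12)*(6) + (11)*(-2) = 56
  (UV)[2][0] = (7)*(-2) + (6)*(-15) + (6)*(-1) = -110
  (UV)[2][1] = (7)*(-5) + (6)*(7) + (6)*(4) = 31
  (UV)[2][2] = (7)*(-2) + (6)*(6) + (6)*(-2) = 10
UV =
[      174       -63         0 ]
[     -185       143        56 ]
[     -110        31        10 ]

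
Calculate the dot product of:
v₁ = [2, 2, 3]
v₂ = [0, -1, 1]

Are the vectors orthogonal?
1, No

The dot product is the sum of products of corresponding components.
v₁·v₂ = (2)*(0) + (2)*(-1) + (3)*(1) = 0 - 2 + 3 = 1.
Two vectors are orthogonal iff their dot product is 0; here the dot product is 1, so the vectors are not orthogonal.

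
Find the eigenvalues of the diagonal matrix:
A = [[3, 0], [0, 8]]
λ₁ = 3, λ₂ = 8

The characteristic polynomial of A is det(A - λI) = (3 - λ)(8 - λ) = 0.
The roots are λ = 3 and λ = 8, so the eigenvalues are the diagonal entries.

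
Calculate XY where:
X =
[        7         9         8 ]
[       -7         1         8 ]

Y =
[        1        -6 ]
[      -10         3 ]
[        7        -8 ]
XY =
[      -27       -79 ]
[       39       -19 ]

Matrix multiplication: (XY)[i][j] = sum over k of X[i][k] * Y[k][j].
  (XY)[0][0] = (7)*(1) + (9)*(-10) + (8)*(7) = -27
  (XY)[0][1] = (7)*(-6) + (9)*(3) + (8)*(-8) = -79
  (XY)[1][0] = (-7)*(1) + (1)*(-10) + (8)*(7) = 39
  (XY)[1][1] = (-7)*(-6) + (1)*(3) + (8)*(-8) = -19
XY =
[      -27       -79 ]
[       39       -19 ]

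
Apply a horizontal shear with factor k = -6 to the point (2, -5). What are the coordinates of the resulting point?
(32, -5)

Shear matrix for horizontal shear with factor k = -6:
[[1, -6], [0, 1]]
Result: (2, -5) → (32, -5)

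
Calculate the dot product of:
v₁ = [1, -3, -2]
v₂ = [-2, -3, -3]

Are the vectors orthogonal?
13, No

The dot product is the sum of products of corresponding components.
v₁·v₂ = (1)*(-2) + (-3)*(-3) + (-2)*(-3) = -2 + 9 + 6 = 13.
Two vectors are orthogonal iff their dot product is 0; here the dot product is 13, so the vectors are not orthogonal.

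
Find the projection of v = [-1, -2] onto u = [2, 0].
[-1, 0]

The projection of v onto u is proj_u(v) = ((v·u) / (u·u)) · u.
v·u = (-1)*(2) + (-2)*(0) = -2.
u·u = (2)*(2) + (0)*(0) = 4.
coefficient = -2 / 4 = -1/2.
proj_u(v) = -1/2 · [2, 0] = [-1, 0].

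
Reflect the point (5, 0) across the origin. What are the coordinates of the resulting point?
(-5, 0)

Reflection across origin: (5, 0) → (-5, 0)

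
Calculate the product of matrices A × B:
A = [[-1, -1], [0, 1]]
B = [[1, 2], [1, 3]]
[[-2, -5], [1, 3]]

Matrix multiplication:
C[0][0] = -1×1 + -1×1 = -2
C[0][1] = -1×2 + -1×3 = -5
C[1][0] = 0×1 + 1×1 = 1
C[1][1] = 0×2 + 1×3 = 3
Result: [[-2, -5], [1, 3]]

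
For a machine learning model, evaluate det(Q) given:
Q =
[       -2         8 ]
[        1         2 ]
det(Q) = -12

For a 2×2 matrix [[a, b], [c, d]], det = a*d - b*c.
det(Q) = (-2)*(2) - (8)*(1) = -4 - 8 = -12.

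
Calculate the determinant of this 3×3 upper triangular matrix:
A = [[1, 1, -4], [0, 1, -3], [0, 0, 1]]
1

The determinant of a triangular matrix is the product of its diagonal entries (the off-diagonal entries above the diagonal do not affect it).
det(A) = (1) * (1) * (1) = 1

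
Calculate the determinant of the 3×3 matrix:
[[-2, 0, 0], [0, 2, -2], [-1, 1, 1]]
-8

Expansion along first row:
det = -2·det([[2,-2],[1,1]]) - 0·det([[0,-2],[-1,1]]) + 0·det([[0,2],[-1,1]])
    = -2·(2·1 - -2·1) - 0·(0·1 - -2·-1) + 0·(0·1 - 2·-1)
    = -2·4 - 0·-2 + 0·2
    = -8 + 0 + 0 = -8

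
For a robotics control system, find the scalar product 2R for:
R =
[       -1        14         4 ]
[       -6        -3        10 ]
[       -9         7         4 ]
2R =
[       -2        28         8 ]
[      -12        -6        20 ]
[      -18        14         8 ]

Scalar multiplication is elementwise: (2R)[i][j] = 2 * R[i][j].
  (2R)[0][0] = 2 * (-1) = -2
  (2R)[0][1] = 2 * (14) = 28
  (2R)[0][2] = 2 * (4) = 8
  (2R)[1][0] = 2 * (-6) = -12
  (2R)[1][1] = 2 * (-3) = -6
  (2R)[1][2] = 2 * (10) = 20
  (2R)[2][0] = 2 * (-9) = -18
  (2R)[2][1] = 2 * (7) = 14
  (2R)[2][2] = 2 * (4) = 8
2R =
[       -2        28         8 ]
[      -12        -6        20 ]
[      -18        14         8 ]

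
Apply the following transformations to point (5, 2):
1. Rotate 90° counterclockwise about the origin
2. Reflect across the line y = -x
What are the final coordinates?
(-5, 2)

Step 1: Rotate 90° → (-2, 5)
Step 2: Reflect across the line y = -x → (-5, 2)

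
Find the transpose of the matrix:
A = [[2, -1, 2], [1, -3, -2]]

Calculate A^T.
[[2, 1], [-1, -3], [2, -2]]

The transpose sends entry (i,j) to (j,i); rows become columns.
Row 0 of A: [2, -1, 2] -> column 0 of A^T.
Row 1 of A: [1, -3, -2] -> column 1 of A^T.
A^T = [[2, 1], [-1, -3], [2, -2]]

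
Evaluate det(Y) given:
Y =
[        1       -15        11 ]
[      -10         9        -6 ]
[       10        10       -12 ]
det(Y) = 562

Expand along row 0 (cofactor expansion): det(Y) = a*(e*i - f*h) - b*(d*i - f*g) + c*(d*h - e*g), where the 3×3 is [[a, b, c], [d, e, f], [g, h, i]].
Minor M_00 = (9)*(-12) - (-6)*(10) = -108 + 60 = -48.
Minor M_01 = (-10)*(-12) - (-6)*(10) = 120 + 60 = 180.
Minor M_02 = (-10)*(10) - (9)*(10) = -100 - 90 = -190.
det(Y) = (1)*(-48) - (-15)*(180) + (11)*(-190) = -48 + 2700 - 2090 = 562.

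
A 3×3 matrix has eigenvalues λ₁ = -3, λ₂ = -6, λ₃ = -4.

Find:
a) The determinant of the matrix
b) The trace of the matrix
det = -72, trace = -13

Two standard eigenvalue identities:
- det(A) equals the product of the eigenvalues (counted with multiplicity).
- trace(A) equals the sum of the eigenvalues.
det(A) = (-3)*(-6)*(-4) = -72.
trace(A) = -3 - 6 - 4 = -13.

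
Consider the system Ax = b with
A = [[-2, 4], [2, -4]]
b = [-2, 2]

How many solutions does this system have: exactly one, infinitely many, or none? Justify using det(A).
Infinitely many solutions

det(A) = (-2)*(-4) - (4)*(2) = 0, so A is singular (column 2 is -2 times column 1).
b = [-2, 2] = 1 * column 1 of A, so b lies in the column space of A.
A singular matrix whose right-hand side is in its column space gives a 1-parameter family of solutions — infinitely many.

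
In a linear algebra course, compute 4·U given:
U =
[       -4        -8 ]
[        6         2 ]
4U =
[      -16       -32 ]
[       24         8 ]

Scalar multiplication is elementwise: (4U)[i][j] = 4 * U[i][j].
  (4U)[0][0] = 4 * (-4) = -16
  (4U)[0][1] = 4 * (-8) = -32
  (4U)[1][0] = 4 * (6) = 24
  (4U)[1][1] = 4 * (2) = 8
4U =
[      -16       -32 ]
[       24         8 ]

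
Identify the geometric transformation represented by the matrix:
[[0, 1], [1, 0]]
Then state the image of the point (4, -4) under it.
reflection across the line y = x; image of (4, -4) is (-4, 4)

This is a symmetric orthogonal matrix with determinant -1, which characterizes a reflection in ℝ².
The matrix [[0, 1], [1, 0]] represents: reflection across the line y = x.
Applying it to (4, -4): [0·4 + 1·-4, 1·4 + 0·-4] = (-4, 4).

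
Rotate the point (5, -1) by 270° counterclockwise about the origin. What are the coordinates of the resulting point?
(-1, -5)

Rotation matrix R(θ) = [[cos θ, -sin θ], [sin θ, cos θ]]; for θ = 270°:
R = [[0, 1], [-1, 0]]
Result: R × [5, -1]ᵀ = [0·5 + (1)·-1, -1·5 + (0)·-1]ᵀ = (-1, -5)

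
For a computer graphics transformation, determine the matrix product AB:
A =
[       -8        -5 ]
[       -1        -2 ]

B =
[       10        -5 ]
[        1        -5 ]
AB =
[      -85        65 ]
[      -12        15 ]

Matrix multiplication: (AB)[i][j] = sum over k of A[i][k] * B[k][j].
  (AB)[0][0] = (-8)*(10) + (-5)*(1) = -85
  (AB)[0][1] = (-8)*(-5) + (-5)*(-5) = 65
  (AB)[1][0] = (-1)*(10) + (-2)*(1) = -12
  (AB)[1][1] = (-1)*(-5) + (-2)*(-5) = 15
AB =
[      -85        65 ]
[      -12        15 ]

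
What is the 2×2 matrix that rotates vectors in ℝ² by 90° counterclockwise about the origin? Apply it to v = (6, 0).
R = [[0, -1], [1, 0]]; R·v = (0, 6)

A counterclockwise rotation by angle θ in ℝ² has matrix R(θ) = [[cos θ, -sin θ], [sin θ, cos θ]].
For θ = 90°: cos θ = 0, sin θ = 1.
R(90°) = [[0, -1], [1, 0]].
R·v = [0·6 + (-1)·0, 1·6 + 0·0] = (0, 6).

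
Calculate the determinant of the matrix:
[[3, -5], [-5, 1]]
-22

For a 2×2 matrix [[a, b], [c, d]], det = ad - bc
det = (3)(1) - (-5)(-5) = 3 - 25 = -22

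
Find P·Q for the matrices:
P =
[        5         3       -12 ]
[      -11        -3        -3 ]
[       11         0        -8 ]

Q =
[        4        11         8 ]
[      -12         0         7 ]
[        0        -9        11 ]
PQ =
[      -16       163       -71 ]
[       -8       -94      -142 ]
[       44       193         0 ]

Matrix multiplication: (PQ)[i][j] = sum over k of P[i][k] * Q[k][j].
  (PQ)[0][0] = (5)*(4) + (3)*(-12) + (-12)*(0) = -16
  (PQ)[0][1] = (5)*(11) + (3)*(0) + (-12)*(-9) = 163
  (PQ)[0][2] = (5)*(8) + (3)*(7) + (-12)*(11) = -71
  (PQ)[1][0] = (-11)*(4) + (-3)*(-12) + (-3)*(0) = -8
  (PQ)[1][1] = (-11)*(11) + (-3)*(0) + (-3)*(-9) = -94
  (PQ)[1][2] = (-11)*(8) + (-3)*(7) + (-3)*(11) = -142
  (PQ)[2][0] = (11)*(4) + (0)*(-12) + (-8)*(0) = 44
  (PQ)[2][1] = (11)*(11) + (0)*(0) + (-8)*(-9) = 193
  (PQ)[2][2] = (11)*(8) + (0)*(7) + (-8)*(11) = 0
PQ =
[      -16       163       -71 ]
[       -8       -94      -142 ]
[       44       193         0 ]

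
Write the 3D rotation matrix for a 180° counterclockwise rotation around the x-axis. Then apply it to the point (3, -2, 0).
R = [[1, 0, 0], [0, -1, 0], [0, 0, -1]]; R·(3, -2, 0) = (3, 2, 0)

Rotation matrix for 180° around x-axis:
cos(180°) = -1, sin(180°) = 0
R = [[1, 0, 0], [0, -1, 0], [0, 0, -1]]
Apply to (3, -2, 0): R·[3, -2, 0]ᵀ = (3, 2, 0)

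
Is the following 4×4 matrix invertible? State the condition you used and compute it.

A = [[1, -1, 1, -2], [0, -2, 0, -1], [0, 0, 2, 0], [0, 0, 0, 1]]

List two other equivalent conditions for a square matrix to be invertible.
Yes, invertible; det(A) = -4 ≠ 0. Equivalent conditions: rank(A) = 4; Ax = 0 has only the trivial solution; 0 is not an eigenvalue; the columns of A are linearly independent.

To check invertibility, compute det(A).
The given matrix is triangular, so det(A) equals the product of its diagonal entries = -4 ≠ 0.
Since det(A) ≠ 0, A is invertible.
Equivalent conditions for a square matrix A to be invertible:
- rank(A) = 4 (full rank).
- The homogeneous system Ax = 0 has only the trivial solution x = 0.
- 0 is not an eigenvalue of A.
- The columns (equivalently rows) of A are linearly independent.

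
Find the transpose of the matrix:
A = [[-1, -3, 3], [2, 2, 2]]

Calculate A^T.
[[-1, 2], [-3, 2], [3, 2]]

The transpose sends entry (i,j) to (j,i); rows become columns.
Row 0 of A: [-1, -3, 3] -> column 0 of A^T.
Row 1 of A: [2, 2, 2] -> column 1 of A^T.
A^T = [[-1, 2], [-3, 2], [3, 2]]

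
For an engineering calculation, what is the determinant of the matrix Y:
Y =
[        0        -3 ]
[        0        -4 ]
det(Y) = 0

For a 2×2 matrix [[a, b], [c, d]], det = a*d - b*c.
det(Y) = (0)*(-4) - (-3)*(0) = 0 - 0 = 0.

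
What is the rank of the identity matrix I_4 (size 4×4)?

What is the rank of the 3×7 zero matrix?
rank(I_4) = 4, rank(0) = 0

The identity I_4 has 4 columns that are the standard basis vectors e_1, …, e_4. These are linearly independent, so all 4 columns are pivots and rank(I_4) = 4.
The 3×7 zero matrix has every entry zero, so every row is the zero row and there are no pivots; rank(0) = 0.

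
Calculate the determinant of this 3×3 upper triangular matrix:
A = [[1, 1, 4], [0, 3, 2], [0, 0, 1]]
3

The determinant of a triangular matrix is the product of its diagonal entries (the off-diagonal entries above the diagonal do not affect it).
det(A) = (1) * (3) * (1) = 3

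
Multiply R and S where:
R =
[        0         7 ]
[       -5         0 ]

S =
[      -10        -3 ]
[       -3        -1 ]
RS =
[      -21        -7 ]
[       50        15 ]

Matrix multiplication: (RS)[i][j] = sum over k of R[i][k] * S[k][j].
  (RS)[0][0] = (0)*(-10) + (7)*(-3) = -21
  (RS)[0][1] = (0)*(-3) + (7)*(-1) = -7
  (RS)[1][0] = (-5)*(-10) + (0)*(-3) = 50
  (RS)[1][1] = (-5)*(-3) + (0)*(-1) = 15
RS =
[      -21        -7 ]
[       50        15 ]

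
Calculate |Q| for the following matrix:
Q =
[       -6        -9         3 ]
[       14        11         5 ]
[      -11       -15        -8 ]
det(Q) = -702

Expand along row 0 (cofactor expansion): det(Q) = a*(e*i - f*h) - b*(d*i - f*g) + c*(d*h - e*g), where the 3×3 is [[a, b, c], [d, e, f], [g, h, i]].
Minor M_00 = (11)*(-8) - (5)*(-15) = -88 + 75 = -13.
Minor M_01 = (14)*(-8) - (5)*(-11) = -112 + 55 = -57.
Minor M_02 = (14)*(-15) - (11)*(-11) = -210 + 121 = -89.
det(Q) = (-6)*(-13) - (-9)*(-57) + (3)*(-89) = 78 - 513 - 267 = -702.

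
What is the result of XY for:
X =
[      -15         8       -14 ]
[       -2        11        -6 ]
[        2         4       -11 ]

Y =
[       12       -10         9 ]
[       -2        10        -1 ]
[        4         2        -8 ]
XY =
[     -252       202       -31 ]
[      -70       118        19 ]
[      -28        -2       102 ]

Matrix multiplication: (XY)[i][j] = sum over k of X[i][k] * Y[k][j].
  (XY)[0][0] = (-15)*(12) + (8)*(-2) + (-14)*(4) = -252
  (XY)[0][1] = (-15)*(-10) + (8)*(10) + (-14)*(2) = 202
  (XY)[0][2] = (-15)*(9) + (8)*(-1) + (-14)*(-8) = -31
  (XY)[1][0] = (-2)*(12) + (11)*(-2) + (-6)*(4) = -70
  (XY)[1][1] = (-2)*(-10) + (11)*(10) + (-6)*(2) = 118
  (XY)[1][2] = (-2)*(9) + (11)*(-1) + (-6)*(-8) = 19
  (XY)[2][0] = (2)*(12) + (4)*(-2) + (-11)*(4) = -28
  (XY)[2][1] = (2)*(-10) + (4)*(10) + (-11)*(2) = -2
  (XY)[2][2] = (2)*(9) + (4)*(-1) + (-11)*(-8) = 102
XY =
[     -252       202       -31 ]
[      -70       118        19 ]
[      -28        -2       102 ]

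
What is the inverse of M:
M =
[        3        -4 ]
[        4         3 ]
det(M) = 25
M⁻¹ =
[     3/25      4/25 ]
[    -4/25      3/25 ]

For a 2×2 matrix M = [[a, b], [c, d]] with det(M) ≠ 0, M⁻¹ = (1/det(M)) * [[d, -b], [-c, a]].
det(M) = (3)*(3) - (-4)*(4) = 9 + 16 = 25.
M⁻¹ = (1/25) * [[3, 4], [-4, 3]].
Dividing each entry by 25 and reducing:
M⁻¹ =
[     3/25      4/25 ]
[    -4/25      3/25 ]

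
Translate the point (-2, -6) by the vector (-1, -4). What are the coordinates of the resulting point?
(-3, -10)

Translation by (-1, -4):
x' = -2 + -1 = -3
y' = -6 + -4 = -10
Homogeneous matrix: [[1, 0, -1], [0, 1, -4], [0, 0, 1]]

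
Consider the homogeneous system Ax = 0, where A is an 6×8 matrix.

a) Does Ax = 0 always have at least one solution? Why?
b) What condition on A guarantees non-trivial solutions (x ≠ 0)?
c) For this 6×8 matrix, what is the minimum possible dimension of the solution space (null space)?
a) Yes, x = 0 is always a solution. b) When A has linearly dependent columns (rank < n). c) Minimum nullity = 2.

a) x = 0 satisfies A·0 = 0, so the zero vector is always a solution.
b) Non-trivial solutions exist iff the columns of A are linearly dependent, equivalently rank(A) < n (the number of columns).
c) By rank-nullity, rank(A) + nullity(A) = n = 8. Since A has only 6 rows, rank(A) ≤ 6, so nullity(A) ≥ 8 - 6 = 2.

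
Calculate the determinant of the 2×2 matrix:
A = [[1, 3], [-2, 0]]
6

For A = [[a, b], [c, d]], det(A) = a*d - b*c.
det(A) = (1)*(0) - (3)*(-2) = 0 - -6 = 6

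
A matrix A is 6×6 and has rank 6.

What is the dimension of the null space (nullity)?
0

The rank-nullity theorem for an m×n matrix states:
rank(A) + nullity(A) = n (the number of columns).
Here n = 6 and rank(A) = 6, so nullity(A) = 6 - 6 = 0.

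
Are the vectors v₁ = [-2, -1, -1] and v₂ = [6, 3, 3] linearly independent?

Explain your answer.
No, linearly dependent (v₂ = -3·v₁)

Check whether there is a scalar k with v₂ = k·v₁.
Comparing components, k = -3 satisfies -3·[-2, -1, -1] = [6, 3, 3].
Since v₂ is a scalar multiple of v₁, the two vectors are linearly dependent.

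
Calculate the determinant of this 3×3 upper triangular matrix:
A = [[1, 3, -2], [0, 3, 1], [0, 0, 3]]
9

The determinant of a triangular matrix is the product of its diagonal entries (the off-diagonal entries above the diagonal do not affect it).
det(A) = (1) * (3) * (3) = 9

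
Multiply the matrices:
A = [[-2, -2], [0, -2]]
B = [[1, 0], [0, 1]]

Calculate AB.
[[-2, -2], [0, -2]]

Each entry (i,j) of AB = sum over k of A[i][k]*B[k][j].
(AB)[0][0] = (-2)*(1) + (-2)*(0) = -2
(AB)[0][1] = (-2)*(0) + (-2)*(1) = -2
(AB)[1][0] = (0)*(1) + (-2)*(0) = 0
(AB)[1][1] = (0)*(0) + (-2)*(1) = -2
AB = [[-2, -2], [0, -2]]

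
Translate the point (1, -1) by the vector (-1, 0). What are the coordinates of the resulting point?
(0, -1)

Translation by (-1, 0):
x' = 1 + -1 = 0
y' = -1 + 0 = -1
Homogeneous matrix: [[1, 0, -1], [0, 1, 0], [0, 0, 1]]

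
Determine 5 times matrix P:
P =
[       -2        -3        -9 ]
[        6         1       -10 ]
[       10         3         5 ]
5P =
[      -10       -15       -45 ]
[       30         5       -50 ]
[       50        15        25 ]

Scalar multiplication is elementwise: (5P)[i][j] = 5 * P[i][j].
  (5P)[0][0] = 5 * (-2) = -10
  (5P)[0][1] = 5 * (-3) = -15
  (5P)[0][2] = 5 * (-9) = -45
  (5P)[1][0] = 5 * (6) = 30
  (5P)[1][1] = 5 * (1) = 5
  (5P)[1][2] = 5 * (-10) = -50
  (5P)[2][0] = 5 * (10) = 50
  (5P)[2][1] = 5 * (3) = 15
  (5P)[2][2] = 5 * (5) = 25
5P =
[      -10       -15       -45 ]
[       30         5       -50 ]
[       50        15        25 ]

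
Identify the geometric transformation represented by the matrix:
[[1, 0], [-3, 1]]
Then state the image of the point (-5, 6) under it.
vertical shear with factor -3; image of (-5, 6) is (-5, 21)

The matrix [[1, 0], [k, 1]] sends (x, y) to (x, -3x + y), leaving the x-coordinate fixed: a vertical shear.
The matrix [[1, 0], [-3, 1]] represents: vertical shear with factor -3.
Applying it to (-5, 6): [1·-5 + 0·6, -3·-5 + 1·6] = (-5, 21).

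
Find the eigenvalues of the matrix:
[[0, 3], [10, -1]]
λ = -6 and λ = 5

Characteristic equation: det(A - λI) = 0
λ² - (trace)λ + (det) = 0
λ² - (-1)λ + (-30) = 0
λ² + 1λ - 30 = 0
Solving: λ = -6, 5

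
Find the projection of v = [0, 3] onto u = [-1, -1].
[3/2, 3/2]

The projection of v onto u is proj_u(v) = ((v·u) / (u·u)) · u.
v·u = (0)*(-1) + (3)*(-1) = -3.
u·u = (-1)*(-1) + (-1)*(-1) = 2.
coefficient = -3 / 2 = -3/2.
proj_u(v) = -3/2 · [-1, -1] = [3/2, 3/2].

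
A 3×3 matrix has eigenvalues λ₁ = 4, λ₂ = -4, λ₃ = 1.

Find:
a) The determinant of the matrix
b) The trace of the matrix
det = -16, trace = 1

Two standard eigenvalue identities:
- det(A) equals the product of the eigenvalues (counted with multiplicity).
- trace(A) equals the sum of the eigenvalues.
det(A) = (4)*(-4)*(1) = -16.
trace(A) = 4 - 4 + 1 = 1.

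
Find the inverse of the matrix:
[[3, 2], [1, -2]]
[[1/4, 1/4], [1/8, -3/8]]

For [[a,b],[c,d]], inverse = (1/det)·[[d,-b],[-c,a]]
det = 3·-2 - 2·1 = -8
Inverse = (1/-8)·[[-2, -2], [-1, 3]]
        = [[1/4, 1/4], [1/8, -3/8]]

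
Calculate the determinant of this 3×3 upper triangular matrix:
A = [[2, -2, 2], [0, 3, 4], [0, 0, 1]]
6

The determinant of a triangular matrix is the product of its diagonal entries (the off-diagonal entries above the diagonal do not affect it).
det(A) = (2) * (3) * (1) = 6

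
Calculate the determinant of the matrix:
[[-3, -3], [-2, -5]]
9

For a 2×2 matrix [[a, b], [c, d]], det = ad - bc
det = (-3)(-5) - (-3)(-2) = 15 - 6 = 9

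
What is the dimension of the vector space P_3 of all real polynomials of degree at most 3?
Dimension = 4

A polynomial of degree at most 3 can be written as a₀ + a₁x + a₂x² + a₃x³, with 4 free coefficients a₀, a₁, a₂, a₃.
The set {1, x, x², x³} is a basis: it spans P_3 (every such polynomial is a linear combination of these) and is linearly independent (a polynomial is zero iff all its coefficients are zero).
Therefore dim(P_3) = 3 + 1 = 4.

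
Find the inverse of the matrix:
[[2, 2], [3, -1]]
[[1/8, 1/4], [3/8, -1/4]]

For [[a,b],[c,d]], inverse = (1/det)·[[d,-b],[-c,a]]
det = 2·-1 - 2·3 = -8
Inverse = (1/-8)·[[-1, -2], [-3, 2]]
        = [[1/8, 1/4], [3/8, -1/4]]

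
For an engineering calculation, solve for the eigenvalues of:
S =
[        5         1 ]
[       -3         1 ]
λ = 2, 4

Solve det(S - λI) = 0. For a 2×2 matrix the characteristic equation is λ² - (trace)λ + det = 0.
trace(S) = a + d = 5 + 1 = 6.
det(S) = a*d - b*c = (5)*(1) - (1)*(-3) = 5 + 3 = 8.
Characteristic equation: λ² - (6)λ + (8) = 0.
Discriminant = (6)² - 4*(8) = 36 - 32 = 4.
λ = (6 ± √4) / 2 = (6 ± 2) / 2 = 2, 4.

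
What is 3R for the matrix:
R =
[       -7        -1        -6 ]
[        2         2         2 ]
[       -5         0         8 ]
3R =
[      -21        -3       -18 ]
[        6         6         6 ]
[      -15         0        24 ]

Scalar multiplication is elementwise: (3R)[i][j] = 3 * R[i][j].
  (3R)[0][0] = 3 * (-7) = -21
  (3R)[0][1] = 3 * (-1) = -3
  (3R)[0][2] = 3 * (-6) = -18
  (3R)[1][0] = 3 * (2) = 6
  (3R)[1][1] = 3 * (2) = 6
  (3R)[1][2] = 3 * (2) = 6
  (3R)[2][0] = 3 * (-5) = -15
  (3R)[2][1] = 3 * (0) = 0
  (3R)[2][2] = 3 * (8) = 24
3R =
[      -21        -3       -18 ]
[        6         6         6 ]
[      -15         0        24 ]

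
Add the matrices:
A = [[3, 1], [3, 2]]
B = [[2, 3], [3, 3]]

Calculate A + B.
[[5, 4], [6, 5]]

Add corresponding elements:
(3)+(2)=5
(1)+(3)=4
(3)+(3)=6
(2)+(3)=5
A + B = [[5, 4], [6, 5]]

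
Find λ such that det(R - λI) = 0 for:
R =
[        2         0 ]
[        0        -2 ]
λ = -2, 2

Solve det(R - λI) = 0. For a 2×2 matrix the characteristic equation is λ² - (trace)λ + det = 0.
trace(R) = a + d = 2 - 2 = 0.
det(R) = a*d - b*c = (2)*(-2) - (0)*(0) = -4 - 0 = -4.
Characteristic equation: λ² - (0)λ + (-4) = 0.
Discriminant = (0)² - 4*(-4) = 0 + 16 = 16.
λ = (0 ± √16) / 2 = (0 ± 4) / 2 = -2, 2.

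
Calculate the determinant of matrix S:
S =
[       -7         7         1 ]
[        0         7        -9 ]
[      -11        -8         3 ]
det(S) = 1127

Expand along row 0 (cofactor expansion): det(S) = a*(e*i - f*h) - b*(d*i - f*g) + c*(d*h - e*g), where the 3×3 is [[a, b, c], [d, e, f], [g, h, i]].
Minor M_00 = (7)*(3) - (-9)*(-8) = 21 - 72 = -51.
Minor M_01 = (0)*(3) - (-9)*(-11) = 0 - 99 = -99.
Minor M_02 = (0)*(-8) - (7)*(-11) = 0 + 77 = 77.
det(S) = (-7)*(-51) - (7)*(-99) + (1)*(77) = 357 + 693 + 77 = 1127.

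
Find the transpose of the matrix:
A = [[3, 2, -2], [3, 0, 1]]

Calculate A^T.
[[3, 3], [2, 0], [-2, 1]]

The transpose sends entry (i,j) to (j,i); rows become columns.
Row 0 of A: [3, 2, -2] -> column 0 of A^T.
Row 1 of A: [3, 0, 1] -> column 1 of A^T.
A^T = [[3, 3], [2, 0], [-2, 1]]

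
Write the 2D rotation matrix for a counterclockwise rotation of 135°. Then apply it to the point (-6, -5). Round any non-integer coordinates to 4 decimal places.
R = [[-√2/2, -√2/2], [√2/2, -√2/2]]; R·(-6, -5) = (7.7782, -0.7071)

Rotation matrix formula: R(θ) = [[cos θ, -sin θ], [sin θ, cos θ]]
For θ = 135°:
cos(135°) = -√2/2
sin(135°) = √2/2
R = [[-√2/2, -√2/2], [√2/2, -√2/2]]
Apply to (-6, -5): [-√2/2·-6 + (-√2/2)·-5, √2/2·-6 + -√2/2·-5] = (7.7782, -0.7071)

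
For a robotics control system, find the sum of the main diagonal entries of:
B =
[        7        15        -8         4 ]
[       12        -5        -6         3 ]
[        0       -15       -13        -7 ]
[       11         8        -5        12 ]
tr(B) = 7 - 5 - 13 + 12 = 1

The trace of a square matrix is the sum of its diagonal entries.
Diagonal entries of B: B[0][0] = 7, B[1][1] = -5, B[2][2] = -13, B[3][3] = 12.
tr(B) = 7 - 5 - 13 + 12 = 1.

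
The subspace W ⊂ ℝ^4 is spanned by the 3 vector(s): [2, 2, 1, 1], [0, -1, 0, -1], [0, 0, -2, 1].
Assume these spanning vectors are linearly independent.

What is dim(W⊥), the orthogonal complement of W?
dim(W⊥) = 1

For any subspace W of ℝ^n, dim(W) + dim(W⊥) = n (the whole-space dimension).
Here the given 3 vectors are linearly independent, so dim(W) = 3.
Thus dim(W⊥) = n - dim(W) = 4 - 3 = 1.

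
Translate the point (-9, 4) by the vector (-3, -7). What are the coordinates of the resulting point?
(-12, -3)

Translation by (-3, -7):
x' = -9 + -3 = -12
y' = 4 + -7 = -3
Homogeneous matrix: [[1, 0, -3], [0, 1, -7], [0, 0, 1]]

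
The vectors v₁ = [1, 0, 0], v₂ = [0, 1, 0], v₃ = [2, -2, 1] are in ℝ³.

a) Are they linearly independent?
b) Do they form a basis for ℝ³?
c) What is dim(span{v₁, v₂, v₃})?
Yes independent, yes basis, dim = 3

Stack v₁, v₂, v₃ as rows of a 3×3 matrix.
[[1, 0, 0]; [0, 1, 0]; [2, -2, 1]] is already lower triangular with nonzero diagonal entries (1, 1, 1), so its determinant is the product of the diagonal entries, det = (1)·(1)·(1) = 1 ≠ 0, and the rows are linearly independent.
Three linearly independent vectors in ℝ³ form a basis for ℝ³, so dim(span{v₁,v₂,v₃}) = 3.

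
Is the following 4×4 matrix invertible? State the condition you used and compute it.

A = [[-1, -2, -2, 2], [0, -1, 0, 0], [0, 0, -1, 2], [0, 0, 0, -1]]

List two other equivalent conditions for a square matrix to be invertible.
Yes, invertible; det(A) = 1 ≠ 0. Equivalent conditions: rank(A) = 4; Ax = 0 has only the trivial solution; 0 is not an eigenvalue; the columns of A are linearly independent.

To check invertibility, compute det(A).
The given matrix is triangular, so det(A) equals the product of its diagonal entries = 1 ≠ 0.
Since det(A) ≠ 0, A is invertible.
Equivalent conditions for a square matrix A to be invertible:
- rank(A) = 4 (full rank).
- The homogeneous system Ax = 0 has only the trivial solution x = 0.
- 0 is not an eigenvalue of A.
- The columns (equivalently rows) of A are linearly independent.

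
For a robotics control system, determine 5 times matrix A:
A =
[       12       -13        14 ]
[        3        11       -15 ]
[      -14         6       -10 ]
5A =
[       60       -65        70 ]
[       15        55       -75 ]
[      -70        30       -50 ]

Scalar multiplication is elementwise: (5A)[i][j] = 5 * A[i][j].
  (5A)[0][0] = 5 * (12) = 60
  (5A)[0][1] = 5 * (-13) = -65
  (5A)[0][2] = 5 * (14) = 70
  (5A)[1][0] = 5 * (3) = 15
  (5A)[1][1] = 5 * (11) = 55
  (5A)[1][2] = 5 * (-15) = -75
  (5A)[2][0] = 5 * (-14) = -70
  (5A)[2][1] = 5 * (6) = 30
  (5A)[2][2] = 5 * (-10) = -50
5A =
[       60       -65        70 ]
[       15        55       -75 ]
[      -70        30       -50 ]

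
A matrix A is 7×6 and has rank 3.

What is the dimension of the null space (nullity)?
3

The rank-nullity theorem for an m×n matrix states:
rank(A) + nullity(A) = n (the number of columns).
Here n = 6 and rank(A) = 3, so nullity(A) = 6 - 3 = 3.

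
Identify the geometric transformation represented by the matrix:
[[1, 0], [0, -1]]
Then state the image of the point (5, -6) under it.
reflection across the x-axis; image of (5, -6) is (5, 6)

This is a symmetric orthogonal matrix with determinant -1, which characterizes a reflection in ℝ².
The matrix [[1, 0], [0, -1]] represents: reflection across the x-axis.
Applying it to (5, -6): [1·5 + 0·-6, 0·5 + -1·-6] = (5, 6).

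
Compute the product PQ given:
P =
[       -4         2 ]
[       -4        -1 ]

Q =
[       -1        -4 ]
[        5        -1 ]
PQ =
[       14        14 ]
[       -1        17 ]

Matrix multiplication: (PQ)[i][j] = sum over k of P[i][k] * Q[k][j].
  (PQ)[0][0] = (-4)*(-1) + (2)*(5) = 14
  (PQ)[0][1] = (-4)*(-4) + (2)*(-1) = 14
  (PQ)[1][0] = (-4)*(-1) + (-1)*(5) = -1
  (PQ)[1][1] = (-4)*(-4) + (-1)*(-1) = 17
PQ =
[       14        14 ]
[       -1        17 ]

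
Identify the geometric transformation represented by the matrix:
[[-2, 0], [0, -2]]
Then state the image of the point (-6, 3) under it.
uniform scaling by factor -2; image of (-6, 3) is (12, -6)

This is a diagonal matrix with equal entries -2, so it scales both axes by the same factor -2.
The matrix [[-2, 0], [0, -2]] represents: uniform scaling by factor -2.
Applying it to (-6, 3): [-2·-6 + 0·3, 0·-6 + -2·3] = (12, -6).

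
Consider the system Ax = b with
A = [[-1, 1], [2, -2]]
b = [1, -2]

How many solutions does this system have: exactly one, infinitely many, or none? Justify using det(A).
Infinitely many solutions

det(A) = (-1)*(-2) - (1)*(2) = 0, so A is singular (column 2 is -1 times column 1).
b = [1, -2] = -1 * column 1 of A, so b lies in the column space of A.
A singular matrix whose right-hand side is in its column space gives a 1-parameter family of solutions — infinitely many.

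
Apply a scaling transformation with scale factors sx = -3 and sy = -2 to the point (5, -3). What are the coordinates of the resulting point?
(-15, 6)

Scaling matrix:
[[-3, 0], [0, -2]]
Result: (5 × -3, -3 × -2) = (-15, 6)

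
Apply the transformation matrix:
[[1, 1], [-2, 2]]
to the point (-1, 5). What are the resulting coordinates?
(4, 12)

Matrix multiplication:
[[1, 1], [-2, 2]] × [-1, 5]ᵀ
= [1×-1 + 1×5, -2×-1 + 2×5]ᵀ
= [4.0000, 12.0000]ᵀ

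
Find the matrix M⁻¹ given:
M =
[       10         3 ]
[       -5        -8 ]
det(M) = -65
M⁻¹ =
[     8/65      3/65 ]
[    -1/13     -2/13 ]

For a 2×2 matrix M = [[a, b], [c, d]] with det(M) ≠ 0, M⁻¹ = (1/det(M)) * [[d, -b], [-c, a]].
det(M) = (10)*(-8) - (3)*(-5) = -80 + 15 = -65.
M⁻¹ = (1/-65) * [[-8, -3], [5, 10]].
Dividing each entry by -65 and reducing:
M⁻¹ =
[     8/65      3/65 ]
[    -1/13     -2/13 ]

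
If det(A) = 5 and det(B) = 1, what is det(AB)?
5

Use the multiplicative property of determinants: det(AB) = det(A)*det(B).
det(AB) = (5)*(1) = 5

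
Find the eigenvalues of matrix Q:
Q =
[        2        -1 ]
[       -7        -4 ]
λ = -5, 3

Solve det(Q - λI) = 0. For a 2×2 matrix the characteristic equation is λ² - (trace)λ + det = 0.
trace(Q) = a + d = 2 - 4 = -2.
det(Q) = a*d - b*c = (2)*(-4) - (-1)*(-7) = -8 - 7 = -15.
Characteristic equation: λ² - (-2)λ + (-15) = 0.
Discriminant = (-2)² - 4*(-15) = 4 + 60 = 64.
λ = (-2 ± √64) / 2 = (-2 ± 8) / 2 = -5, 3.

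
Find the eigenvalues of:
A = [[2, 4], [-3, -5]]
λ = -2, -1

Solve det(A - λI) = 0. For a 2×2 matrix this is λ² - (trace)λ + det = 0.
trace(A) = 2 - 5 = -3.
det(A) = (2)*(-5) - (4)*(-3) = -10 + 12 = 2.
Characteristic equation: λ² - (-3)λ + (2) = 0.
Discriminant: (-3)² - 4*(2) = 9 - 8 = 1.
Roots: λ = (-3 ± √1) / 2 = -2, -1.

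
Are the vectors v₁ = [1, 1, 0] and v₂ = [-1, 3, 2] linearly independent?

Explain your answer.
Yes, linearly independent

Two vectors are linearly dependent iff one is a scalar multiple of the other.
No single scalar k satisfies v₂ = k·v₁ (the ratios of corresponding entries disagree), so v₁ and v₂ are linearly independent.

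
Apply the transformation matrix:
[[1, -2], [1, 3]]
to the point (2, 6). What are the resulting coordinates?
(-10, 20)

Matrix multiplication:
[[1, -2], [1, 3]] × [2, 6]ᵀ
= [1×2 + -2×6, 1×2 + 3×6]ᵀ
= [-10.0000, 20.0000]ᵀ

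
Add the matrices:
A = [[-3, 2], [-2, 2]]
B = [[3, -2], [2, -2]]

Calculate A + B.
[[0, 0], [0, 0]]

Add corresponding elements:
(-3)+(3)=0
(2)+(-2)=0
(-2)+(2)=0
(2)+(-2)=0
A + B = [[0, 0], [0, 0]]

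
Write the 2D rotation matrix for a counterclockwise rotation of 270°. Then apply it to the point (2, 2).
R = [[0, 1], [-1, 0]]; R·(2, 2) = (2, -2)

Rotation matrix formula: R(θ) = [[cos θ, -sin θ], [sin θ, cos θ]]
For θ = 270°:
cos(270°) = 0
sin(270°) = -1
R = [[0, 1], [-1, 0]]
Apply to (2, 2): [0·2 + (1)·2, -1·2 + 0·2] = (2, -2)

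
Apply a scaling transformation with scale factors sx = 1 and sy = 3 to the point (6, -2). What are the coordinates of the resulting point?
(6, -6)

Scaling matrix:
[[1, 0], [0, 3]]
Result: (6 × 1, -2 × 3) = (6, -6)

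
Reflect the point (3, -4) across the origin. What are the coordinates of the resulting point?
(-3, 4)

Reflection across origin: (3, -4) → (-3, 4)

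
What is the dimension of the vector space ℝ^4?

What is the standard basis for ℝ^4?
Dimension = 4; standard basis = {e_1, e_2, e_3, e_4}

ℝ^4 is the space of 4-tuples of real numbers; its dimension is 4.
The standard basis consists of 4 vectors: e_1, e_2, e_3, e_4, where e_i is the vector with 1 in position i and 0 elsewhere.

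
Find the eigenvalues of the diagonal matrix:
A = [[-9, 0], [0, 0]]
λ₁ = -9, λ₂ = 0

The characteristic polynomial of A is det(A - λI) = (-9 - λ)(0 - λ) = 0.
The roots are λ = -9 and λ = 0, so the eigenvalues are the diagonal entries.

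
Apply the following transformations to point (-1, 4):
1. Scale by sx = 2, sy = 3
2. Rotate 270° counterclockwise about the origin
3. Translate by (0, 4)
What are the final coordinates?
(12, 6)

Step 1: Scale → (-2, 12)
Step 2: Rotate 270° → (12, 2)
Step 3: Translate → (12, 6)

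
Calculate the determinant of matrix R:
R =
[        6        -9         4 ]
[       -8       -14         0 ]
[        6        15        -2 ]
det(R) = 168

Expand along row 0 (cofactor expansion): det(R) = a*(e*i - f*h) - b*(d*i - f*g) + c*(d*h - e*g), where the 3×3 is [[a, b, c], [d, e, f], [g, h, i]].
Minor M_00 = (-14)*(-2) - (0)*(15) = 28 - 0 = 28.
Minor M_01 = (-8)*(-2) - (0)*(6) = 16 - 0 = 16.
Minor M_02 = (-8)*(15) - (-14)*(6) = -120 + 84 = -36.
det(R) = (6)*(28) - (-9)*(16) + (4)*(-36) = 168 + 144 - 144 = 168.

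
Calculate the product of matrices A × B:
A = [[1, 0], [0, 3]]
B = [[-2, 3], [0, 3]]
[[-2, 3], [0, 9]]

Matrix multiplication:
C[0][0] = 1×-2 + 0×0 = -2
C[0][1] = 1×3 + 0×3 = 3
C[1][0] = 0×-2 + 3×0 = 0
C[1][1] = 0×3 + 3×3 = 9
Result: [[-2, 3], [0, 9]]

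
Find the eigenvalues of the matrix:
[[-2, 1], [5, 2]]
λ = -3 and λ = 3

Characteristic equation: det(A - λI) = 0
λ² - (trace)λ + (det) = 0
λ² - (0)λ + (-9) = 0
λ² - 0λ - 9 = 0
Solving: λ = -3, 3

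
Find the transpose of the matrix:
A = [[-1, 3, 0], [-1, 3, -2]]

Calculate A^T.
[[-1, -1], [3, 3], [0, -2]]

The transpose sends entry (i,j) to (j,i); rows become columns.
Row 0 of A: [-1, 3, 0] -> column 0 of A^T.
Row 1 of A: [-1, 3, -2] -> column 1 of A^T.
A^T = [[-1, -1], [3, 3], [0, -2]]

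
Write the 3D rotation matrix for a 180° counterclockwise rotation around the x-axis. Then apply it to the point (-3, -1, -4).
R = [[1, 0, 0], [0, -1, 0], [0, 0, -1]]; R·(-3, -1, -4) = (-3, 1, 4)

Rotation matrix for 180° around x-axis:
cos(180°) = -1, sin(180°) = 0
R = [[1, 0, 0], [0, -1, 0], [0, 0, -1]]
Apply to (-3, -1, -4): R·[-3, -1, -4]ᵀ = (-3, 1, 4)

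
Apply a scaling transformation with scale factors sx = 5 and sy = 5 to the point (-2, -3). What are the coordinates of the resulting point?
(-10, -15)

Scaling matrix:
[[5, 0], [0, 5]]
Result: (-2 × 5, -3 × 5) = (-10, -15)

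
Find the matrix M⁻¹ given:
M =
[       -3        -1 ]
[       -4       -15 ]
det(M) = 41
M⁻¹ =
[   -15/41      1/41 ]
[     4/41     -3/41 ]

For a 2×2 matrix M = [[a, b], [c, d]] with det(M) ≠ 0, M⁻¹ = (1/det(M)) * [[d, -b], [-c, a]].
det(M) = (-3)*(-15) - (-1)*(-4) = 45 - 4 = 41.
M⁻¹ = (1/41) * [[-15, 1], [4, -3]].
Dividing each entry by 41 and reducing:
M⁻¹ =
[   -15/41      1/41 ]
[     4/41     -3/41 ]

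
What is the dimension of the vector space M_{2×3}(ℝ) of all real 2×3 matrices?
Dimension = 6

A real 2×3 matrix is determined by its 2·3 = 6 independent entries.
A standard basis is {E_ij : 1 ≤ i ≤ 2, 1 ≤ j ≤ 3}, where E_ij has a 1 in position (i, j) and 0 elsewhere — there are 6 such matrices, and they are linearly independent and span M_{2×3}(ℝ).
Therefore dim(M_{2×3}(ℝ)) = 6.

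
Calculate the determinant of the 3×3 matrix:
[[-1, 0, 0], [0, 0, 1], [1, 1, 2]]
1

Expansion along first row:
det = -1·det([[0,1],[1,2]]) - 0·det([[0,1],[1,2]]) + 0·det([[0,0],[1,1]])
    = -1·(0·2 - 1·1) - 0·(0·2 - 1·1) + 0·(0·1 - 0·1)
    = -1·-1 - 0·-1 + 0·0
    = 1 + 0 + 0 = 1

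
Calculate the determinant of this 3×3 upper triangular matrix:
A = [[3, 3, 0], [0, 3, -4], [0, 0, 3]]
27

The determinant of a triangular matrix is the product of its diagonal entries (the off-diagonal entries above the diagonal do not affect it).
det(A) = (3) * (3) * (3) = 27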